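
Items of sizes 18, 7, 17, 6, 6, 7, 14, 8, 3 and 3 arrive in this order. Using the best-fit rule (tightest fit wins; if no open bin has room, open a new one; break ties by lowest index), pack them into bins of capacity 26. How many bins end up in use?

4

  18 → bin 1 (new)  [load 18/26]
  7 → bin 1  [load 25/26]
  17 → bin 2 (new)  [load 17/26]
  6 → bin 2  [load 23/26]
  6 → bin 3 (new)  [load 6/26]
  7 → bin 3  [load 13/26]
  14 → bin 4 (new)  [load 14/26]
  8 → bin 4  [load 22/26]
  3 → bin 2  [load 26/26]
  3 → bin 4  [load 25/26]
4 bins opened.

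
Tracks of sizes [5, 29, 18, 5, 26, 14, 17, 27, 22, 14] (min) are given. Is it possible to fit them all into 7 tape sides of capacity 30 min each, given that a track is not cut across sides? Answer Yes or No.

A valid assignment using 7 tape sides:
  side 1: 29 = 29
  side 2: 27 = 27
  side 3: 26 = 26
  side 4: 22 + 5 = 27
  side 5: 18 + 5 = 23
  side 6: 17 = 17
  side 7: 14 + 14 = 28
Every load is within 30 min, so 7 tape sides suffice.

Yes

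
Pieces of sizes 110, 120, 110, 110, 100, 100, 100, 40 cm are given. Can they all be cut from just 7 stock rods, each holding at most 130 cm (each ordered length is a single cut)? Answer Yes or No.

No

Total = 790 cm; ⌈790/130⌉ = 7.
The bound of 7 does not rule out 7, but exhaustive search shows no assignment into 7 stock rods of capacity 130 cm exists — the minimum is 8.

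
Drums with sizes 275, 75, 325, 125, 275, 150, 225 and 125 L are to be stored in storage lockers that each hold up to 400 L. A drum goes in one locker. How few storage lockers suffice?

4

Total = 325 + 275 + 275 + 225 + 150 + 125 + 125 + 75 = 1575 L.
Lower bound: ⌈1575/400⌉ = 4 storage lockers.
A packing using 4 storage lockers:
  locker 1: 325 + 75 = 400
  locker 2: 275 + 125 = 400
  locker 3: 275 + 125 = 400
  locker 4: 225 + 150 = 375
This matches the lower bound, so 4 is optimal.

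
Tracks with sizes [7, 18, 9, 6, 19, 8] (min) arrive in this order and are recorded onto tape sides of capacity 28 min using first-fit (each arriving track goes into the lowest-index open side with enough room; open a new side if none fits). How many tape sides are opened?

3

  7 → side 1 (new)  [load 7/28]
  18 → side 1  [load 25/28]
  9 → side 2 (new)  [load 9/28]
  6 → side 2  [load 15/28]
  19 → side 3 (new)  [load 19/28]
  8 → side 2  [load 23/28]
3 tape sides opened.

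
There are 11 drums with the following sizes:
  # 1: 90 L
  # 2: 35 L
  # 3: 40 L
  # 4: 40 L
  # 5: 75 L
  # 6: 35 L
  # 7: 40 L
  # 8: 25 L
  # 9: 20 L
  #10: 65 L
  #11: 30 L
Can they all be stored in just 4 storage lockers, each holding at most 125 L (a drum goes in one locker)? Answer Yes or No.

A valid assignment using 4 storage lockers:
  locker 1: 90 + 35 = 125
  locker 2: 75 + 30 + 20 = 125
  locker 3: 65 + 35 + 25 = 125
  locker 4: 40 + 40 + 40 = 120
Every load is within 125 L, so 4 storage lockers suffice.

Yes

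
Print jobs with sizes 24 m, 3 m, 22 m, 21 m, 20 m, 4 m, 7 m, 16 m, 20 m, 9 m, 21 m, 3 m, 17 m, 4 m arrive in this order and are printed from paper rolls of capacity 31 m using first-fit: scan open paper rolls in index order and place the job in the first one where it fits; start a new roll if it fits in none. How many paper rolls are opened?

8

  24 → roll 1 (new)  [load 24/31]
  3 → roll 1  [load 27/31]
  22 → roll 2 (new)  [load 22/31]
  21 → roll 3 (new)  [load 21/31]
  20 → roll 4 (new)  [load 20/31]
  4 → roll 1  [load 31/31]
  7 → roll 2  [load 29/31]
  16 → roll 5 (new)  [load 16/31]
  20 → roll 6 (new)  [load 20/31]
  9 → roll 3  [load 30/31]
  21 → roll 7 (new)  [load 21/31]
  3 → roll 4  [load 23/31]
  17 → roll 8 (new)  [load 17/31]
  4 → roll 4  [load 27/31]
8 paper rolls opened.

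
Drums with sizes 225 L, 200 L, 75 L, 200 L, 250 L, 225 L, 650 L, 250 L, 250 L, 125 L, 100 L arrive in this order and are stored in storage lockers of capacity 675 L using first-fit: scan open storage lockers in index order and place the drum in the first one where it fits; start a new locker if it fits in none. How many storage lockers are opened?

  225 → locker 1 (new)  [load 225/675]
  200 → locker 1  [load 425/675]
  75 → locker 1  [load 500/675]
  200 → locker 2 (new)  [load 200/675]
  250 → locker 2  [load 450/675]
  225 → locker 2  [load 675/675]
  650 → locker 3 (new)  [load 650/675]
  250 → locker 4 (new)  [load 250/675]
  250 → locker 4  [load 500/675]
  125 → locker 1  [load 625/675]
  100 → locker 4  [load 600/675]
4 storage lockers opened.

4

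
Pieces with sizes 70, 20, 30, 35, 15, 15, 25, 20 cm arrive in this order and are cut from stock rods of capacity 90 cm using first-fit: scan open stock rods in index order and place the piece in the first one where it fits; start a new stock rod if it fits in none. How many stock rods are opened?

  70 → stock rod 1 (new)  [load 70/90]
  20 → stock rod 1  [load 90/90]
  30 → stock rod 2 (new)  [load 30/90]
  35 → stock rod 2  [load 65/90]
  15 → stock rod 2  [load 80/90]
  15 → stock rod 3 (new)  [load 15/90]
  25 → stock rod 3  [load 40/90]
  20 → stock rod 3  [load 60/90]
3 stock rods opened.

3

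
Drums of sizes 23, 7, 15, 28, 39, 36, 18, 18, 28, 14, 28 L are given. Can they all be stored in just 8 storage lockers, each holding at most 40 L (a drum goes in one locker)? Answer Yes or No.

A valid assignment using 8 storage lockers:
  locker 1: 39 = 39
  locker 2: 36 = 36
  locker 3: 28 + 7 = 35
  locker 4: 28 = 28
  locker 5: 28 = 28
  locker 6: 23 + 15 = 38
  locker 7: 18 + 18 = 36
  locker 8: 14 = 14
Every load is within 40 L, so 8 storage lockers suffice.

Yes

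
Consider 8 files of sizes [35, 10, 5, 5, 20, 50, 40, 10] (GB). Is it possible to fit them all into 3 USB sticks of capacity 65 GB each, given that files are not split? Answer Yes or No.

Yes

A valid assignment using 3 USB sticks:
  USB stick 1: 50 + 10 + 5 = 65
  USB stick 2: 40 + 20 + 5 = 65
  USB stick 3: 35 + 10 = 45
Every load is within 65 GB, so 3 USB sticks suffice.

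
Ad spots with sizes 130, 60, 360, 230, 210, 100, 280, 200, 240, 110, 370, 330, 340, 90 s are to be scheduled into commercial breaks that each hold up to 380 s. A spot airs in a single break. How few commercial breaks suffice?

9

Total = 370 + 360 + 340 + 330 + 280 + 240 + 230 + 210 + 200 + 130 + 110 + 100 + 90 + 60 = 3050 s.
Lower bound: ⌈3050/380⌉ = 9 commercial breaks.
A packing using 9 commercial breaks:
  break 1: 370 = 370
  break 2: 360 = 360
  break 3: 340 = 340
  break 4: 330 = 330
  break 5: 280 + 100 = 380
  break 6: 240 + 130 = 370
  break 7: 230 + 110 = 340
  break 8: 210 + 90 + 60 = 360
  break 9: 200 = 200
This matches the lower bound, so 9 is optimal.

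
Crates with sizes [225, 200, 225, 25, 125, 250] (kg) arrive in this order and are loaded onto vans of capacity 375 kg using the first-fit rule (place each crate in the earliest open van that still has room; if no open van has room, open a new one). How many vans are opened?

4

  225 → van 1 (new)  [load 225/375]
  200 → van 2 (new)  [load 200/375]
  225 → van 3 (new)  [load 225/375]
  25 → van 1  [load 250/375]
  125 → van 1  [load 375/375]
  250 → van 4 (new)  [load 250/375]
4 vans opened.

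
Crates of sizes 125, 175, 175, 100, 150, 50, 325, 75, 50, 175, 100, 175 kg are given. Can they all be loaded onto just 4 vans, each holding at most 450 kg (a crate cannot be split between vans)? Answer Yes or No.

A valid assignment using 4 vans:
  van 1: 325 + 125 = 450
  van 2: 175 + 175 + 100 = 450
  van 3: 175 + 175 + 100 = 450
  van 4: 150 + 75 + 50 + 50 = 325
Every load is within 450 kg, so 4 vans suffice.

Yes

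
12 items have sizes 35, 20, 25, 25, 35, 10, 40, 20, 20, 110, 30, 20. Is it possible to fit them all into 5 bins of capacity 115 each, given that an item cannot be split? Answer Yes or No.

A valid assignment using 4 bins:
  bin 1: 110 = 110
  bin 2: 40 + 35 + 35 = 110
  bin 3: 30 + 25 + 25 + 20 + 10 = 110
  bin 4: 20 + 20 + 20 = 60
That uses only 4 ≤ 5, so 5 bins are enough.

Yes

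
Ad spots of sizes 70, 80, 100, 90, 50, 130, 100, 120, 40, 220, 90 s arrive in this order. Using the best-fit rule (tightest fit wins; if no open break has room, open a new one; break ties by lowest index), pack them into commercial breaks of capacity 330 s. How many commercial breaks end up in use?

4

  70 → break 1 (new)  [load 70/330]
  80 → break 1  [load 150/330]
  100 → break 1  [load 250/330]
  90 → break 2 (new)  [load 90/330]
  50 → break 1  [load 300/330]
  130 → break 2  [load 220/330]
  100 → break 2  [load 320/330]
  120 → break 3 (new)  [load 120/330]
  40 → break 3  [load 160/330]
  220 → break 4 (new)  [load 220/330]
  90 → break 4  [load 310/330]
4 commercial breaks opened.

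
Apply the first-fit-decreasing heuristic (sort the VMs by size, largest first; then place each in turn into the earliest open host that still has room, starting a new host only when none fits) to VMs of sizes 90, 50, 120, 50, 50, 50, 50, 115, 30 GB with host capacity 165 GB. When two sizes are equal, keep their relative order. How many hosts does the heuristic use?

Sorted descending: 120, 115, 90, 50, 50, 50, 50, 50, 30.
  120 → host 1 (new)  [load 120/165]
  115 → host 2 (new)  [load 115/165]
  90 → host 3 (new)  [load 90/165]
  50 → host 2  [load 165/165]
  50 → host 3  [load 140/165]
  50 → host 4 (new)  [load 50/165]
  50 → host 4  [load 100/165]
  50 → host 4  [load 150/165]
  30 → host 1  [load 150/165]
4 hosts opened.

4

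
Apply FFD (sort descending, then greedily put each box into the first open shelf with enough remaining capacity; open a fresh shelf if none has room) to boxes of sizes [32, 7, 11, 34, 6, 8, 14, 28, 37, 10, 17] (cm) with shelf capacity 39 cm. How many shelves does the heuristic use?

6

Sorted descending: 37, 34, 32, 28, 17, 14, 11, 10, 8, 7, 6.
  37 → shelf 1 (new)  [load 37/39]
  34 → shelf 2 (new)  [load 34/39]
  32 → shelf 3 (new)  [load 32/39]
  28 → shelf 4 (new)  [load 28/39]
  17 → shelf 5 (new)  [load 17/39]
  14 → shelf 5  [load 31/39]
  11 → shelf 4  [load 39/39]
  10 → shelf 6 (new)  [load 10/39]
  8 → shelf 5  [load 39/39]
  7 → shelf 3  [load 39/39]
  6 → shelf 6  [load 16/39]
6 shelves opened.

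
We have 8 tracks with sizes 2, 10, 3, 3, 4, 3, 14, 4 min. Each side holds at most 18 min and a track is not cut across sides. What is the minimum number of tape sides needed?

3

Total = 14 + 10 + 4 + 4 + 3 + 3 + 3 + 2 = 43 min.
Lower bound: ⌈43/18⌉ = 3 tape sides.
A packing using 3 tape sides:
  side 1: 14 + 4 = 18
  side 2: 10 + 4 + 3 = 17
  side 3: 3 + 3 + 2 = 8
This matches the lower bound, so 3 is optimal.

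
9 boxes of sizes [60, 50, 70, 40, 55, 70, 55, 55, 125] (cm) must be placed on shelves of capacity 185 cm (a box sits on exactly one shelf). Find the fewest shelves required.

4

Total = 125 + 70 + 70 + 60 + 55 + 55 + 55 + 50 + 40 = 580 cm.
Lower bound: ⌈580/185⌉ = 4 shelves.
A packing using 4 shelves:
  shelf 1: 125 + 60 = 185
  shelf 2: 70 + 70 + 40 = 180
  shelf 3: 55 + 55 + 55 = 165
  shelf 4: 50 = 50
This matches the lower bound, so 4 is optimal.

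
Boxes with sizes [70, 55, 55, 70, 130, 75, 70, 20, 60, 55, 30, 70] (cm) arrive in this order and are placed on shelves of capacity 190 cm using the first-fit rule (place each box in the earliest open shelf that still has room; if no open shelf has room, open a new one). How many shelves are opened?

5

  70 → shelf 1 (new)  [load 70/190]
  55 → shelf 1  [load 125/190]
  55 → shelf 1  [load 180/190]
  70 → shelf 2 (new)  [load 70/190]
  130 → shelf 3 (new)  [load 130/190]
  75 → shelf 2  [load 145/190]
  70 → shelf 4 (new)  [load 70/190]
  20 → shelf 2  [load 165/190]
  60 → shelf 3  [load 190/190]
  55 → shelf 4  [load 125/190]
  30 → shelf 4  [load 155/190]
  70 → shelf 5 (new)  [load 70/190]
5 shelves opened.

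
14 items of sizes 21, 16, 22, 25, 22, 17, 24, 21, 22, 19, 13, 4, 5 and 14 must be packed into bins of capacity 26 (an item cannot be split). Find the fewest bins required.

12

Total = 25 + 24 + 22 + 22 + 22 + 21 + 21 + 19 + 17 + 16 + 14 + 13 + 5 + 4 = 245.
Lower bound: ⌈245/26⌉ = 10 bins.
Also, 11 items each exceed 13, and no two of those can share a bin, so at least 11 bins are needed.
A packing using 12 bins:
  bin 1: 25 = 25
  bin 2: 24 = 24
  bin 3: 22 + 4 = 26
  bin 4: 22 = 22
  bin 5: 22 = 22
  bin 6: 21 + 5 = 26
  bin 7: 21 = 21
  bin 8: 19 = 19
  bin 9: 17 = 17
  bin 10: 16 = 16
  bin 11: 14 = 14
  bin 12: 13 = 13
No arrangement into 11 bins stays within capacity, so 12 is optimal.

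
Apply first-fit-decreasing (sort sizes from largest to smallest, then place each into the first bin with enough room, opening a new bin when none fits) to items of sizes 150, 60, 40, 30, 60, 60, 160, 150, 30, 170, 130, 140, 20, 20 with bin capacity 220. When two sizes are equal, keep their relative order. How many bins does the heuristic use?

Sorted descending: 170, 160, 150, 150, 140, 130, 60, 60, 60, 40, 30, 30, 20, 20.
  170 → bin 1 (new)  [load 170/220]
  160 → bin 2 (new)  [load 160/220]
  150 → bin 3 (new)  [load 150/220]
  150 → bin 4 (new)  [load 150/220]
  140 → bin 5 (new)  [load 140/220]
  130 → bin 6 (new)  [load 130/220]
  60 → bin 2  [load 220/220]
  60 → bin 3  [load 210/220]
  60 → bin 4  [load 210/220]
  40 → bin 1  [load 210/220]
  30 → bin 5  [load 170/220]
  30 → bin 5  [load 200/220]
  20 → bin 5  [load 220/220]
  20 → bin 6  [load 150/220]
6 bins opened.

6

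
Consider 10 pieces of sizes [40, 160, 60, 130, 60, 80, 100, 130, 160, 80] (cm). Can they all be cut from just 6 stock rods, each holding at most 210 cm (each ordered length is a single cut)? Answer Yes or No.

A valid assignment using 6 stock rods:
  stock rod 1: 160 + 40 = 200
  stock rod 2: 160 = 160
  stock rod 3: 130 + 80 = 210
  stock rod 4: 130 + 80 = 210
  stock rod 5: 100 + 60 = 160
  stock rod 6: 60 = 60
Every load is within 210 cm, so 6 stock rods suffice.

Yes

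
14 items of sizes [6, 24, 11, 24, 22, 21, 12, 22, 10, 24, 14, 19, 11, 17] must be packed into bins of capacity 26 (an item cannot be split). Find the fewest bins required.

Total = 24 + 24 + 24 + 22 + 22 + 21 + 19 + 17 + 14 + 12 + 11 + 11 + 10 + 6 = 237.
Lower bound: ⌈237/26⌉ = 10 bins.
A packing using 11 bins:
  bin 1: 24 = 24
  bin 2: 24 = 24
  bin 3: 24 = 24
  bin 4: 22 = 22
  bin 5: 22 = 22
  bin 6: 21 = 21
  bin 7: 19 + 6 = 25
  bin 8: 17 = 17
  bin 9: 14 + 12 = 26
  bin 10: 11 + 11 = 22
  bin 11: 10 = 10
No arrangement into 10 bins stays within capacity, so 11 is optimal.

11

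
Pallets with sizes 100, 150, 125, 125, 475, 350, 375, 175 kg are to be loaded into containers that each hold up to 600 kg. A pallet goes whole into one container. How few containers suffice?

4

Total = 475 + 375 + 350 + 175 + 150 + 125 + 125 + 100 = 1875 kg.
Lower bound: ⌈1875/600⌉ = 4 containers.
A packing using 4 containers:
  container 1: 475 + 125 = 600
  container 2: 375 + 175 = 550
  container 3: 350 + 150 + 100 = 600
  container 4: 125 = 125
This matches the lower bound, so 4 is optimal.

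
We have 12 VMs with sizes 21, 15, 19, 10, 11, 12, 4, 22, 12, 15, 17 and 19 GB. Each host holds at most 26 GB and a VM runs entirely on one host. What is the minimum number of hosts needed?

Total = 22 + 21 + 19 + 19 + 17 + 15 + 15 + 12 + 12 + 11 + 10 + 4 = 177 GB.
Lower bound: ⌈177/26⌉ = 7 hosts.
A packing using 8 hosts:
  host 1: 22 + 4 = 26
  host 2: 21 = 21
  host 3: 19 = 19
  host 4: 19 = 19
  host 5: 17 = 17
  host 6: 15 + 11 = 26
  host 7: 15 + 10 = 25
  host 8: 12 + 12 = 24
No arrangement into 7 hosts stays within capacity, so 8 is optimal.

8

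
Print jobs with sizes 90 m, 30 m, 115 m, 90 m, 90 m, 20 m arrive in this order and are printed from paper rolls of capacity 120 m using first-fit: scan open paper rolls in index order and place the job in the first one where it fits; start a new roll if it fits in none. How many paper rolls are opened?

  90 → roll 1 (new)  [load 90/120]
  30 → roll 1  [load 120/120]
  115 → roll 2 (new)  [load 115/120]
  90 → roll 3 (new)  [load 90/120]
  90 → roll 4 (new)  [load 90/120]
  20 → roll 3  [load 110/120]
4 paper rolls opened.

4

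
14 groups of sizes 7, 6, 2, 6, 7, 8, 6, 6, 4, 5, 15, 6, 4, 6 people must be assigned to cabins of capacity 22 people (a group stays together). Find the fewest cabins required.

4

Total = 15 + 8 + 7 + 7 + 6 + 6 + 6 + 6 + 6 + 6 + 5 + 4 + 4 + 2 = 88 people.
Lower bound: ⌈88/22⌉ = 4 cabins.
A packing using 4 cabins:
  cabin 1: 15 + 7 = 22
  cabin 2: 8 + 7 + 5 + 2 = 22
  cabin 3: 6 + 6 + 6 + 4 = 22
  cabin 4: 6 + 6 + 6 + 4 = 22
This matches the lower bound, so 4 is optimal.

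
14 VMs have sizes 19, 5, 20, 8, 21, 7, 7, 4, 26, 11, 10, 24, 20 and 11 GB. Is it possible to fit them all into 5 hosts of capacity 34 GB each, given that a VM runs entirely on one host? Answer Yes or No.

Total = 193 GB; ⌈193/34⌉ = 6.
At least 6 hosts are required, but only 5 are allowed.

No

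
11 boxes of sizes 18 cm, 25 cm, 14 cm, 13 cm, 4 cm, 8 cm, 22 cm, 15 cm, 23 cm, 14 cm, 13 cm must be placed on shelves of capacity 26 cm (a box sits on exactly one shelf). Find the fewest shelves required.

8

Total = 25 + 23 + 22 + 18 + 15 + 14 + 14 + 13 + 13 + 8 + 4 = 169 cm.
Lower bound: ⌈169/26⌉ = 7 shelves.
A packing using 8 shelves:
  shelf 1: 25 = 25
  shelf 2: 23 = 23
  shelf 3: 22 + 4 = 26
  shelf 4: 18 + 8 = 26
  shelf 5: 15 = 15
  shelf 6: 14 = 14
  shelf 7: 14 = 14
  shelf 8: 13 + 13 = 26
No arrangement into 7 shelves stays within capacity, so 8 is optimal.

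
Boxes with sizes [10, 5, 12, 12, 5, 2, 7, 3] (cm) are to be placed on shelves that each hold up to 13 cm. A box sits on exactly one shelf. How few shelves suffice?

Total = 12 + 12 + 10 + 7 + 5 + 5 + 3 + 2 = 56 cm.
Lower bound: ⌈56/13⌉ = 5 shelves.
A packing using 5 shelves:
  shelf 1: 12 = 12
  shelf 2: 12 = 12
  shelf 3: 10 + 3 = 13
  shelf 4: 7 + 5 = 12
  shelf 5: 5 + 2 = 7
This matches the lower bound, so 5 is optimal.

5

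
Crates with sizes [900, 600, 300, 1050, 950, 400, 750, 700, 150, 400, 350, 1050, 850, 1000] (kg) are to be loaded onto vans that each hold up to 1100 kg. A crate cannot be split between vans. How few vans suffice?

10

Total = 1050 + 1050 + 1000 + 950 + 900 + 850 + 750 + 700 + 600 + 400 + 400 + 350 + 300 + 150 = 9450 kg.
Lower bound: ⌈9450/1100⌉ = 9 vans.
A packing using 10 vans:
  van 1: 1050 = 1050
  van 2: 1050 = 1050
  van 3: 1000 = 1000
  van 4: 950 + 150 = 1100
  van 5: 900 = 900
  van 6: 850 = 850
  van 7: 750 + 350 = 1100
  van 8: 700 + 400 = 1100
  van 9: 600 + 400 = 1000
  van 10: 300 = 300
No arrangement into 9 vans stays within capacity, so 10 is optimal.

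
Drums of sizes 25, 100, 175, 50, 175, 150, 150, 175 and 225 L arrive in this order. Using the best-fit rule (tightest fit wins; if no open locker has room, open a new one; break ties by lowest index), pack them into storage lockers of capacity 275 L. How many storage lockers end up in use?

  25 → locker 1 (new)  [load 25/275]
  100 → locker 1  [load 125/275]
  175 → locker 2 (new)  [load 175/275]
  50 → locker 2  [load 225/275]
  175 → locker 3 (new)  [load 175/275]
  150 → locker 1  [load 275/275]
  150 → locker 4 (new)  [load 150/275]
  175 → locker 5 (new)  [load 175/275]
  225 → locker 6 (new)  [load 225/275]
6 storage lockers opened.

6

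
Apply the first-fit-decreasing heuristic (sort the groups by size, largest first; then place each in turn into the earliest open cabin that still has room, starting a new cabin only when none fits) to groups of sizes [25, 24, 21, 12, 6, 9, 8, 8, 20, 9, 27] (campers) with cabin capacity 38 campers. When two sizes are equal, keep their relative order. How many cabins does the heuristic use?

Sorted descending: 27, 25, 24, 21, 20, 12, 9, 9, 8, 8, 6.
  27 → cabin 1 (new)  [load 27/38]
  25 → cabin 2 (new)  [load 25/38]
  24 → cabin 3 (new)  [load 24/38]
  21 → cabin 4 (new)  [load 21/38]
  20 → cabin 5 (new)  [load 20/38]
  12 → cabin 2  [load 37/38]
  9 → cabin 1  [load 36/38]
  9 → cabin 3  [load 33/38]
  8 → cabin 4  [load 29/38]
  8 → cabin 4  [load 37/38]
  6 → cabin 5  [load 26/38]
5 cabins opened.

5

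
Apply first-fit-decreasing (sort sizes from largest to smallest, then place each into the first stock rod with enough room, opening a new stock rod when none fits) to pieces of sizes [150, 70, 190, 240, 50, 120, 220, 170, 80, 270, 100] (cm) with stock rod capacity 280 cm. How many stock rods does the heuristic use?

7

Sorted descending: 270, 240, 220, 190, 170, 150, 120, 100, 80, 70, 50.
  270 → stock rod 1 (new)  [load 270/280]
  240 → stock rod 2 (new)  [load 240/280]
  220 → stock rod 3 (new)  [load 220/280]
  190 → stock rod 4 (new)  [load 190/280]
  170 → stock rod 5 (new)  [load 170/280]
  150 → stock rod 6 (new)  [load 150/280]
  120 → stock rod 6  [load 270/280]
  100 → stock rod 5  [load 270/280]
  80 → stock rod 4  [load 270/280]
  70 → stock rod 7 (new)  [load 70/280]
  50 → stock rod 3  [load 270/280]
7 stock rods opened.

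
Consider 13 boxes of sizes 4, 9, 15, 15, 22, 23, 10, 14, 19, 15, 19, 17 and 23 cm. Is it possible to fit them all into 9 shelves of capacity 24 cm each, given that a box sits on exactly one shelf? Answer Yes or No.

No

Total = 205 cm; ⌈205/24⌉ = 9.
10 boxes each exceed half the capacity and cannot share a shelf, forcing at least 10 shelves.
At least 10 shelves are required, but only 9 are allowed.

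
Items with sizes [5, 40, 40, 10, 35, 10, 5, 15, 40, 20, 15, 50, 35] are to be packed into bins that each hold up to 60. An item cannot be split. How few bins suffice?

6

Total = 50 + 40 + 40 + 40 + 35 + 35 + 20 + 15 + 15 + 10 + 10 + 5 + 5 = 320.
Lower bound: ⌈320/60⌉ = 6 bins.
A packing using 6 bins:
  bin 1: 50 + 10 = 60
  bin 2: 40 + 20 = 60
  bin 3: 40 + 15 + 5 = 60
  bin 4: 40 + 15 + 5 = 60
  bin 5: 35 + 10 = 45
  bin 6: 35 = 35
This matches the lower bound, so 6 is optimal.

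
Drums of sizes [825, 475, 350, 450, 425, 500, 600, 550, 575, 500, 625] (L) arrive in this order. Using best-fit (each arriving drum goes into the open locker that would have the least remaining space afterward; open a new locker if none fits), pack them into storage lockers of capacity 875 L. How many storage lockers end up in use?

  825 → locker 1 (new)  [load 825/875]
  475 → locker 2 (new)  [load 475/875]
  350 → locker 2  [load 825/875]
  450 → locker 3 (new)  [load 450/875]
  425 → locker 3  [load 875/875]
  500 → locker 4 (new)  [load 500/875]
  600 → locker 5 (new)  [load 600/875]
  550 → locker 6 (new)  [load 550/875]
  575 → locker 7 (new)  [load 575/875]
  500 → locker 8 (new)  [load 500/875]
  625 → locker 9 (new)  [load 625/875]
9 storage lockers opened.

9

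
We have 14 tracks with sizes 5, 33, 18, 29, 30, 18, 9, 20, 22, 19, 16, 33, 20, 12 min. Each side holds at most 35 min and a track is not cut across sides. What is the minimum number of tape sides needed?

10

Total = 33 + 33 + 30 + 29 + 22 + 20 + 20 + 19 + 18 + 18 + 16 + 12 + 9 + 5 = 284 min.
Lower bound: ⌈284/35⌉ = 9 tape sides.
Also, 10 tracks each exceed 35/2 min, and no two of those can share a side, so at least 10 tape sides are needed.
A packing using 10 tape sides:
  side 1: 33 = 33
  side 2: 33 = 33
  side 3: 30 + 5 = 35
  side 4: 29 = 29
  side 5: 22 + 12 = 34
  side 6: 20 + 9 = 29
  side 7: 20 = 20
  side 8: 19 + 16 = 35
  side 9: 18 = 18
  side 10: 18 = 18
This matches the lower bound, so 10 is optimal.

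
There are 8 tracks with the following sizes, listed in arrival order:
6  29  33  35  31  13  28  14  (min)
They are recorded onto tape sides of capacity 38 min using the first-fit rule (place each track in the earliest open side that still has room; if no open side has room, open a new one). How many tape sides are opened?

6

  6 → side 1 (new)  [load 6/38]
  29 → side 1  [load 35/38]
  33 → side 2 (new)  [load 33/38]
  35 → side 3 (new)  [load 35/38]
  31 → side 4 (new)  [load 31/38]
  13 → side 5 (new)  [load 13/38]
  28 → side 6 (new)  [load 28/38]
  14 → side 5  [load 27/38]
6 tape sides opened.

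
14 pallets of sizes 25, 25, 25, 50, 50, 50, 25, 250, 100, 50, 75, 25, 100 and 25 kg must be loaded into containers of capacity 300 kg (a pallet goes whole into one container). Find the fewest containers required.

Total = 250 + 100 + 100 + 75 + 50 + 50 + 50 + 50 + 25 + 25 + 25 + 25 + 25 + 25 = 875 kg.
Lower bound: ⌈875/300⌉ = 3 containers.
A packing using 3 containers:
  container 1: 250 + 50 = 300
  container 2: 100 + 100 + 75 + 25 = 300
  container 3: 50 + 50 + 50 + 25 + 25 + 25 + 25 + 25 = 275
This matches the lower bound, so 3 is optimal.

3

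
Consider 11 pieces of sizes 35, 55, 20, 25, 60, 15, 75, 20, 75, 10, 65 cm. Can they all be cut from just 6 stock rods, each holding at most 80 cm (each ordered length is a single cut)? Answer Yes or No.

Yes

A valid assignment using 6 stock rods:
  stock rod 1: 75 = 75
  stock rod 2: 75 = 75
  stock rod 3: 65 + 15 = 80
  stock rod 4: 60 + 20 = 80
  stock rod 5: 55 + 25 = 80
  stock rod 6: 35 + 20 + 10 = 65
Every load is within 80 cm, so 6 stock rods suffice.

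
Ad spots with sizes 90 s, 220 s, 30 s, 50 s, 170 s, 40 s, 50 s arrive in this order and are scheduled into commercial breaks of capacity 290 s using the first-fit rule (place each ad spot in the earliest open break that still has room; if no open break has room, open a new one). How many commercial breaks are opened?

  90 → break 1 (new)  [load 90/290]
  220 → break 2 (new)  [load 220/290]
  30 → break 1  [load 120/290]
  50 → break 1  [load 170/290]
  170 → break 3 (new)  [load 170/290]
  40 → break 1  [load 210/290]
  50 → break 1  [load 260/290]
3 commercial breaks opened.

3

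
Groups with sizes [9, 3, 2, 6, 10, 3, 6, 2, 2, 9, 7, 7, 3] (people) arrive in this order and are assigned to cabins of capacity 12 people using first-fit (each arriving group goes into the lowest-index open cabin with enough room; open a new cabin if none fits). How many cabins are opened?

  9 → cabin 1 (new)  [load 9/12]
  3 → cabin 1  [load 12/12]
  2 → cabin 2 (new)  [load 2/12]
  6 → cabin 2  [load 8/12]
  10 → cabin 3 (new)  [load 10/12]
  3 → cabin 2  [load 11/12]
  6 → cabin 4 (new)  [load 6/12]
  2 → cabin 3  [load 12/12]
  2 → cabin 4  [load 8/12]
  9 → cabin 5 (new)  [load 9/12]
  7 → cabin 6 (new)  [load 7/12]
  7 → cabin 7 (new)  [load 7/12]
  3 → cabin 4  [load 11/12]
7 cabins opened.

7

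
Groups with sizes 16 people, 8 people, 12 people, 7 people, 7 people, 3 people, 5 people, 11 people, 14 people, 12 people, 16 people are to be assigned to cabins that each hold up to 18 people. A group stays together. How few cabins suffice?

Total = 16 + 16 + 14 + 12 + 12 + 11 + 8 + 7 + 7 + 5 + 3 = 111 people.
Lower bound: ⌈111/18⌉ = 7 cabins.
A packing using 7 cabins:
  cabin 1: 16 = 16
  cabin 2: 16 = 16
  cabin 3: 14 + 3 = 17
  cabin 4: 12 + 5 = 17
  cabin 5: 12 = 12
  cabin 6: 11 + 7 = 18
  cabin 7: 8 + 7 = 15
This matches the lower bound, so 7 is optimal.

7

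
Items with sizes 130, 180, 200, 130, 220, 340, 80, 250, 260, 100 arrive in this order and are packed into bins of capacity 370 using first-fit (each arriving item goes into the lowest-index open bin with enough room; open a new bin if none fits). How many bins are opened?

6

  130 → bin 1 (new)  [load 130/370]
  180 → bin 1  [load 310/370]
  200 → bin 2 (new)  [load 200/370]
  130 → bin 2  [load 330/370]
  220 → bin 3 (new)  [load 220/370]
  340 → bin 4 (new)  [load 340/370]
  80 → bin 3  [load 300/370]
  250 → bin 5 (new)  [load 250/370]
  260 → bin 6 (new)  [load 260/370]
  100 → bin 5  [load 350/370]
6 bins opened.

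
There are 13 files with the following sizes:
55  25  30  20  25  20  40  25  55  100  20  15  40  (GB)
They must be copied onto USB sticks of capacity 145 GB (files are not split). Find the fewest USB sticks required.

Total = 100 + 55 + 55 + 40 + 40 + 30 + 25 + 25 + 25 + 20 + 20 + 20 + 15 = 470 GB.
Lower bound: ⌈470/145⌉ = 4 USB sticks.
A packing using 4 USB sticks:
  USB stick 1: 100 + 40 = 140
  USB stick 2: 55 + 55 + 30 = 140
  USB stick 3: 40 + 25 + 25 + 25 + 20 = 135
  USB stick 4: 20 + 20 + 15 = 55
This matches the lower bound, so 4 is optimal.

4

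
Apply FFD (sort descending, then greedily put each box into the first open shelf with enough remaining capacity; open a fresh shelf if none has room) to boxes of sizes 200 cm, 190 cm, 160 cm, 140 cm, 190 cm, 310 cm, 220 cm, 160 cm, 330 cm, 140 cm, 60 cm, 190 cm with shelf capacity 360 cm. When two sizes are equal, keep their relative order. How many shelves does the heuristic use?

7

Sorted descending: 330, 310, 220, 200, 190, 190, 190, 160, 160, 140, 140, 60.
  330 → shelf 1 (new)  [load 330/360]
  310 → shelf 2 (new)  [load 310/360]
  220 → shelf 3 (new)  [load 220/360]
  200 → shelf 4 (new)  [load 200/360]
  190 → shelf 5 (new)  [load 190/360]
  190 → shelf 6 (new)  [load 190/360]
  190 → shelf 7 (new)  [load 190/360]
  160 → shelf 4  [load 360/360]
  160 → shelf 5  [load 350/360]
  140 → shelf 3  [load 360/360]
  140 → shelf 6  [load 330/360]
  60 → shelf 7  [load 250/360]
7 shelves opened.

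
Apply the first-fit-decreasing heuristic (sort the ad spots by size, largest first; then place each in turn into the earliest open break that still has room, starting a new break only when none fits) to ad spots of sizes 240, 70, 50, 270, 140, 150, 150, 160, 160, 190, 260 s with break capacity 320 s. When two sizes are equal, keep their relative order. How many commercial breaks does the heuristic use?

7

Sorted descending: 270, 260, 240, 190, 160, 160, 150, 150, 140, 70, 50.
  270 → break 1 (new)  [load 270/320]
  260 → break 2 (new)  [load 260/320]
  240 → break 3 (new)  [load 240/320]
  190 → break 4 (new)  [load 190/320]
  160 → break 5 (new)  [load 160/320]
  160 → break 5  [load 320/320]
  150 → break 6 (new)  [load 150/320]
  150 → break 6  [load 300/320]
  140 → break 7 (new)  [load 140/320]
  70 → break 3  [load 310/320]
  50 → break 1  [load 320/320]
7 commercial breaks opened.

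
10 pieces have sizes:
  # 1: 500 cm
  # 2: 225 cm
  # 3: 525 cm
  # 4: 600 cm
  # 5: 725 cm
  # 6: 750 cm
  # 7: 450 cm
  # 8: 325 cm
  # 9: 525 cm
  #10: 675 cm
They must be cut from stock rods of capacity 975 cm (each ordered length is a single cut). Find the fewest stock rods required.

Total = 750 + 725 + 675 + 600 + 525 + 525 + 500 + 450 + 325 + 225 = 5300 cm.
Lower bound: ⌈5300/975⌉ = 6 stock rods.
Also, 7 pieces each exceed 975/2 cm, and no two of those can share a stock rod, so at least 7 stock rods are needed.
A packing using 7 stock rods:
  stock rod 1: 750 + 225 = 975
  stock rod 2: 725 = 725
  stock rod 3: 675 = 675
  stock rod 4: 600 + 325 = 925
  stock rod 5: 525 + 450 = 975
  stock rod 6: 525 = 525
  stock rod 7: 500 = 500
This matches the lower bound, so 7 is optimal.

7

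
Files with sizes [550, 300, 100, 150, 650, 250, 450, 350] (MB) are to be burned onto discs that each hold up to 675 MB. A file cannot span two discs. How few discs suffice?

Total = 650 + 550 + 450 + 350 + 300 + 250 + 150 + 100 = 2800 MB.
Lower bound: ⌈2800/675⌉ = 5 discs.
A packing using 5 discs:
  disc 1: 650 = 650
  disc 2: 550 + 100 = 650
  disc 3: 450 + 150 = 600
  disc 4: 350 + 300 = 650
  disc 5: 250 = 250
This matches the lower bound, so 5 is optimal.

5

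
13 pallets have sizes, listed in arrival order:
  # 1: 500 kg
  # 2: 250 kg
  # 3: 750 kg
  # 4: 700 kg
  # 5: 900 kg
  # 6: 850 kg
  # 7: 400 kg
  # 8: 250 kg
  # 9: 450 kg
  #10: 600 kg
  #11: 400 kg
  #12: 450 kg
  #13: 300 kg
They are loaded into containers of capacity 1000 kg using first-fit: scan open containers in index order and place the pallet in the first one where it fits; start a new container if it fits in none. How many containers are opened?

  500 → container 1 (new)  [load 500/1000]
  250 → container 1  [load 750/1000]
  750 → container 2 (new)  [load 750/1000]
  700 → container 3 (new)  [load 700/1000]
  900 → container 4 (new)  [load 900/1000]
  850 → container 5 (new)  [load 850/1000]
  400 → container 6 (new)  [load 400/1000]
  250 → container 1  [load 1000/1000]
  450 → container 6  [load 850/1000]
  600 → container 7 (new)  [load 600/1000]
  400 → container 7  [load 1000/1000]
  450 → container 8 (new)  [load 450/1000]
  300 → container 3  [load 1000/1000]
8 containers opened.

8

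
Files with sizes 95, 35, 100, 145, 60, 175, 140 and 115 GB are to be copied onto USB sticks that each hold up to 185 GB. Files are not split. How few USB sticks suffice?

6

Total = 175 + 145 + 140 + 115 + 100 + 95 + 60 + 35 = 865 GB.
Lower bound: ⌈865/185⌉ = 5 USB sticks.
Also, 6 files each exceed 185/2 GB, and no two of those can share a USB stick, so at least 6 USB sticks are needed.
A packing using 6 USB sticks:
  USB stick 1: 175 = 175
  USB stick 2: 145 + 35 = 180
  USB stick 3: 140 = 140
  USB stick 4: 115 + 60 = 175
  USB stick 5: 100 = 100
  USB stick 6: 95 = 95
This matches the lower bound, so 6 is optimal.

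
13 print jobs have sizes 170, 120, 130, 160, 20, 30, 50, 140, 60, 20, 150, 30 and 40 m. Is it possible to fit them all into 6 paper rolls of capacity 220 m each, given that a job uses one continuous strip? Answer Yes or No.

A valid assignment using 6 paper rolls:
  roll 1: 170 + 50 = 220
  roll 2: 160 + 60 = 220
  roll 3: 150 + 40 + 30 = 220
  roll 4: 140 + 30 + 20 + 20 = 210
  roll 5: 130 = 130
  roll 6: 120 = 120
Every load is within 220 m, so 6 paper rolls suffice.

Yes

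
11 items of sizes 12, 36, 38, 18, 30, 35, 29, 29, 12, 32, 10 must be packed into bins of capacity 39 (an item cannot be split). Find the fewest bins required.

9

Total = 38 + 36 + 35 + 32 + 30 + 29 + 29 + 18 + 12 + 12 + 10 = 281.
Lower bound: ⌈281/39⌉ = 8 bins.
A packing using 9 bins:
  bin 1: 38 = 38
  bin 2: 36 = 36
  bin 3: 35 = 35
  bin 4: 32 = 32
  bin 5: 30 = 30
  bin 6: 29 + 10 = 39
  bin 7: 29 = 29
  bin 8: 18 + 12 = 30
  bin 9: 12 = 12
No arrangement into 8 bins stays within capacity, so 9 is optimal.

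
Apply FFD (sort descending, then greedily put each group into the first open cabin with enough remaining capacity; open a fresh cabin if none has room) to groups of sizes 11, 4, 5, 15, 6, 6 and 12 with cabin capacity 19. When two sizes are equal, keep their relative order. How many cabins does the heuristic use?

4

Sorted descending: 15, 12, 11, 6, 6, 5, 4.
  15 → cabin 1 (new)  [load 15/19]
  12 → cabin 2 (new)  [load 12/19]
  11 → cabin 3 (new)  [load 11/19]
  6 → cabin 2  [load 18/19]
  6 → cabin 3  [load 17/19]
  5 → cabin 4 (new)  [load 5/19]
  4 → cabin 1  [load 19/19]
4 cabins opened.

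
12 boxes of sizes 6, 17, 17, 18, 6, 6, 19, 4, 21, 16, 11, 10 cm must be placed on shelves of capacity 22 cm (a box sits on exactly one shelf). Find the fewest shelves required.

8

Total = 21 + 19 + 18 + 17 + 17 + 16 + 11 + 10 + 6 + 6 + 6 + 4 = 151 cm.
Lower bound: ⌈151/22⌉ = 7 shelves.
A packing using 8 shelves:
  shelf 1: 21 = 21
  shelf 2: 19 = 19
  shelf 3: 18 + 4 = 22
  shelf 4: 17 = 17
  shelf 5: 17 = 17
  shelf 6: 16 + 6 = 22
  shelf 7: 11 + 10 = 21
  shelf 8: 6 + 6 = 12
No arrangement into 7 shelves stays within capacity, so 8 is optimal.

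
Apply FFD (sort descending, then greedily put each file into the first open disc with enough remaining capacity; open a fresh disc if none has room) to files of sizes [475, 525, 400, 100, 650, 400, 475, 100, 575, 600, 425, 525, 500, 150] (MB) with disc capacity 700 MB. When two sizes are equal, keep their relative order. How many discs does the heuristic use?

11

Sorted descending: 650, 600, 575, 525, 525, 500, 475, 475, 425, 400, 400, 150, 100, 100.
  650 → disc 1 (new)  [load 650/700]
  600 → disc 2 (new)  [load 600/700]
  575 → disc 3 (new)  [load 575/700]
  525 → disc 4 (new)  [load 525/700]
  525 → disc 5 (new)  [load 525/700]
  500 → disc 6 (new)  [load 500/700]
  475 → disc 7 (new)  [load 475/700]
  475 → disc 8 (new)  [load 475/700]
  425 → disc 9 (new)  [load 425/700]
  400 → disc 10 (new)  [load 400/700]
  400 → disc 11 (new)  [load 400/700]
  150 → disc 4  [load 675/700]
  100 → disc 2  [load 700/700]
  100 → disc 3  [load 675/700]
11 discs opened.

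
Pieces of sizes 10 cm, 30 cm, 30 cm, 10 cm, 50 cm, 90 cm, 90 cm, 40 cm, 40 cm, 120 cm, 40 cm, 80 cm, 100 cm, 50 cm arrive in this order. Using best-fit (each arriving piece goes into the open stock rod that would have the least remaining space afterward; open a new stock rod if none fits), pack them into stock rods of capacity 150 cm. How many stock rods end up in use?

6

  10 → stock rod 1 (new)  [load 10/150]
  30 → stock rod 1  [load 40/150]
  30 → stock rod 1  [load 70/150]
  10 → stock rod 1  [load 80/150]
  50 → stock rod 1  [load 130/150]
  90 → stock rod 2 (new)  [load 90/150]
  90 → stock rod 3 (new)  [load 90/150]
  40 → stock rod 2  [load 130/150]
  40 → stock rod 3  [load 130/150]
  120 → stock rod 4 (new)  [load 120/150]
  40 → stock rod 5 (new)  [load 40/150]
  80 → stock rod 5  [load 120/150]
  100 → stock rod 6 (new)  [load 100/150]
  50 → stock rod 6  [load 150/150]
6 stock rods opened.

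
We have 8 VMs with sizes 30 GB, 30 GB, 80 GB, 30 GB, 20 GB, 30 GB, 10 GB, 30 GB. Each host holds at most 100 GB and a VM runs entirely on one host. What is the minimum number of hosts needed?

Total = 80 + 30 + 30 + 30 + 30 + 30 + 20 + 10 = 260 GB.
Lower bound: ⌈260/100⌉ = 3 hosts.
A packing using 3 hosts:
  host 1: 80 + 20 = 100
  host 2: 30 + 30 + 30 + 10 = 100
  host 3: 30 + 30 = 60
This matches the lower bound, so 3 is optimal.

3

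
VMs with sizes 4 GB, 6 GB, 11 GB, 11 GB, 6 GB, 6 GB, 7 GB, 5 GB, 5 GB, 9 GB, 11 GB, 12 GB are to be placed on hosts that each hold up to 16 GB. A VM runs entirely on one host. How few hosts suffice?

Total = 12 + 11 + 11 + 11 + 9 + 7 + 6 + 6 + 6 + 5 + 5 + 4 = 93 GB.
Lower bound: ⌈93/16⌉ = 6 hosts.
A packing using 7 hosts:
  host 1: 12 + 4 = 16
  host 2: 11 + 5 = 16
  host 3: 11 + 5 = 16
  host 4: 11 = 11
  host 5: 9 + 7 = 16
  host 6: 6 + 6 = 12
  host 7: 6 = 6
No arrangement into 6 hosts stays within capacity, so 7 is optimal.

7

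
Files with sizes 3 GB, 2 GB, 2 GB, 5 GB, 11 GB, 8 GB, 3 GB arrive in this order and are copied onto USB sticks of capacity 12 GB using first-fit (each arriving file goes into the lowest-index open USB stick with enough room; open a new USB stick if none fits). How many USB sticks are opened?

  3 → USB stick 1 (new)  [load 3/12]
  2 → USB stick 1  [load 5/12]
  2 → USB stick 1  [load 7/12]
  5 → USB stick 1  [load 12/12]
  11 → USB stick 2 (new)  [load 11/12]
  8 → USB stick 3 (new)  [load 8/12]
  3 → USB stick 3  [load 11/12]
3 USB sticks opened.

3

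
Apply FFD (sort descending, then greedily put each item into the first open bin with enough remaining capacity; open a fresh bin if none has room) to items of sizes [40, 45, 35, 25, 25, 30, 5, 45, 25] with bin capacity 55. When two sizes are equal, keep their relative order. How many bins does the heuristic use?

6

Sorted descending: 45, 45, 40, 35, 30, 25, 25, 25, 5.
  45 → bin 1 (new)  [load 45/55]
  45 → bin 2 (new)  [load 45/55]
  40 → bin 3 (new)  [load 40/55]
  35 → bin 4 (new)  [load 35/55]
  30 → bin 5 (new)  [load 30/55]
  25 → bin 5  [load 55/55]
  25 → bin 6 (new)  [load 25/55]
  25 → bin 6  [load 50/55]
  5 → bin 1  [load 50/55]
6 bins opened.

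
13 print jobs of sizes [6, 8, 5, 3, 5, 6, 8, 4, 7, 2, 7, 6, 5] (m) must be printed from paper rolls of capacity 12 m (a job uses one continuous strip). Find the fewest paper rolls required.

7

Total = 8 + 8 + 7 + 7 + 6 + 6 + 6 + 5 + 5 + 5 + 4 + 3 + 2 = 72 m.
Lower bound: ⌈72/12⌉ = 6 paper rolls.
A packing using 7 paper rolls:
  roll 1: 8 + 4 = 12
  roll 2: 8 + 3 = 11
  roll 3: 7 + 5 = 12
  roll 4: 7 + 5 = 12
  roll 5: 6 + 6 = 12
  roll 6: 6 + 5 = 11
  roll 7: 2 = 2
No arrangement into 6 paper rolls stays within capacity, so 7 is optimal.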